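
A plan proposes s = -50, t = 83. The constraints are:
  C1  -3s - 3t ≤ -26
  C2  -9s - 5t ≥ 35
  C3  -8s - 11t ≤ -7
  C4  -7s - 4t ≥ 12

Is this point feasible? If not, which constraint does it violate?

feasible

C1: -99 ≤ -26 ✓
C2: 35 ≥ 35 ✓
C3: -513 ≤ -7 ✓
C4: 18 ≥ 12 ✓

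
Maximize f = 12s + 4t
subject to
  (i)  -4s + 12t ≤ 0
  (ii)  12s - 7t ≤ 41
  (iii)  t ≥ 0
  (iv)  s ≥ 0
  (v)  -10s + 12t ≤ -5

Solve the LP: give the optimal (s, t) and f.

s = 123/29, t = 41/29, maximum f = 1640/29

Feasible corners and f = 12s + 4t:
  (123/29, 41/29) → f = 1640/29
  (5/6, 5/18) → f = 100/9
  (41/12, 0) → f = 41
  (1/2, 0) → f = 6

The binding constraints are -4s + 12t = 0 and 12s - 7t = 41.
Solving simultaneously gives s = 123/29, t = 41/29.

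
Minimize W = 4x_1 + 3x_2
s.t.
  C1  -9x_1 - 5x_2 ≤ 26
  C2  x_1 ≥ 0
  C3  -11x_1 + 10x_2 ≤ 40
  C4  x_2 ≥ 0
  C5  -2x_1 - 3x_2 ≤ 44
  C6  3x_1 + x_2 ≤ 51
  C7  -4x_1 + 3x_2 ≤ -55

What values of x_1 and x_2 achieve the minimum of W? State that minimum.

Feasible corners and W = 4x_1 + 3x_2:
  (17, 0) → W = 68
  (55/4, 0) → W = 55
  (16, 3) → W = 73

x_1 = 55/4, x_2 = 0, minimum W = 55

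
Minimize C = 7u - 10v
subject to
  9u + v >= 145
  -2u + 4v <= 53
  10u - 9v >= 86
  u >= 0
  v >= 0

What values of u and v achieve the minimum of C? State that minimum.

u = 821/22, v = 351/11, minimum C = -1273/22

Corner points and C = 7u - 10v:
  (107/7, 52/7) → C = 229/7
  (145/9, 0) → C = 1015/9
  (821/22, 351/11) → C = -1273/22
The feasible region is unbounded (it extends along (2, 1), (1, 0)), but C strictly increases along every unbounded feasible direction, so there is no improving ray and the minimum is attained at a vertex.

The optimum lies where -2u + 4v = 53 and 10u - 9v = 86.
Solving simultaneously gives u = 821/22, v = 351/11.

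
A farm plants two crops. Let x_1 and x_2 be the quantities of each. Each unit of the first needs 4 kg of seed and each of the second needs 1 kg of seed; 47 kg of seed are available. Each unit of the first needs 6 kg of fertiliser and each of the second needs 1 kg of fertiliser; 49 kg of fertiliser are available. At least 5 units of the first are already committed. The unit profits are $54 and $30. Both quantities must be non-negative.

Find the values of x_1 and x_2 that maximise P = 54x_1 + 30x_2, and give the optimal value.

x_1 = 5, x_2 = 19, maximum P = 840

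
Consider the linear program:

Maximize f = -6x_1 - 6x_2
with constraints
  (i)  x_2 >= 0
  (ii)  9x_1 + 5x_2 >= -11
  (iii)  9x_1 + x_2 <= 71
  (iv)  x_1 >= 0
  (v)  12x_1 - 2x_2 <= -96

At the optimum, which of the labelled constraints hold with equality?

(iv) and (v)

Vertices and f = -6x_1 - 6x_2:
  (0, 71) → f = -426
  (23/15, 286/5) → f = -1762/5
  (0, 48) → f = -288

The maximum is at (0, 48). Substituting into each constraint, equality holds for (iv) and (v); the remaining constraints have slack.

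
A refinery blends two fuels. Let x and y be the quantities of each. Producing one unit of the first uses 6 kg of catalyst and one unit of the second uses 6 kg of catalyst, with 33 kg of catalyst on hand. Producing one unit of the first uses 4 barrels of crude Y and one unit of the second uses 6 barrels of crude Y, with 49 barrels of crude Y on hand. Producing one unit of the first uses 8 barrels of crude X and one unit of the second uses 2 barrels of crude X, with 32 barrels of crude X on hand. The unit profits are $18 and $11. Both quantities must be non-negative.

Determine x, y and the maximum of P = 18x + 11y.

Extreme points and P = 18x + 11y:
  (0, 0) → P = 0
  (0, 11/2) → P = 121/2
  (4, 0) → P = 72
  (7/2, 2) → P = 85

At the optimal vertex, 6x + 6y = 33 and 8x + 2y = 32.
Solving simultaneously gives x = 7/2, y = 2.

x = 7/2, y = 2, maximum P = 85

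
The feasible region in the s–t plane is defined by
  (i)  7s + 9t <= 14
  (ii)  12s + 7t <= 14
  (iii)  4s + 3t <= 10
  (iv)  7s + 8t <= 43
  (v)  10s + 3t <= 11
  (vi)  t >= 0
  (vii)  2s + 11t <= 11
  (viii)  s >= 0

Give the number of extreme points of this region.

Intersecting each pair of boundary lines and keeping only the points that satisfy every inequality leaves:
  (35/34, 4/17)
  (77/118, 52/59)
  (11/10, 0)
  (0, 0)
  (0, 1)

5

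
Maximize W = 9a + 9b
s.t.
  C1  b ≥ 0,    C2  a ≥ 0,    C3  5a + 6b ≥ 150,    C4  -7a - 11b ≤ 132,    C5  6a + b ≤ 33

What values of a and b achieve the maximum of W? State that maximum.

Corner points and W = 9a + 9b:
  (0, 25) → W = 225
  (0, 33) → W = 297
  (48/31, 735/31) → W = 7047/31

a = 0, b = 33, maximum W = 297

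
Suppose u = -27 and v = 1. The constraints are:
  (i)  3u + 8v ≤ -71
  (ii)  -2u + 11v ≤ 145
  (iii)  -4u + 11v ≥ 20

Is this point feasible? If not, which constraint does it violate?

(i): -73 ≤ -71 ✓
(ii): 65 ≤ 145 ✓
(iii): 119 ≥ 20 ✓

feasible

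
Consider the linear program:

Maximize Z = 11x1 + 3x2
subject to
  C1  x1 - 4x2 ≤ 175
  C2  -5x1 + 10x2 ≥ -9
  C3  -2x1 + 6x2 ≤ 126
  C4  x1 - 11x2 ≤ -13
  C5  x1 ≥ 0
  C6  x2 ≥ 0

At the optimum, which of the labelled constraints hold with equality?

C2 and C3

Vertices and Z = 11x1 + 3x2:
  (657/5, 324/5) → Z = 8199/5
  (229/45, 74/45) → Z = 2741/45
  (0, 21) → Z = 63
  (0, 13/11) → Z = 39/11

The maximum is at (657/5, 324/5). Substituting into each constraint, equality holds for C2 and C3; the remaining constraints have slack.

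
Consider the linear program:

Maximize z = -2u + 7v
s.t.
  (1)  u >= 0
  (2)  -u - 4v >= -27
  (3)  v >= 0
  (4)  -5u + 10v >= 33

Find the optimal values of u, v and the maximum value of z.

Extreme points and z = -2u + 7v:
  (0, 27/4) → z = 189/4
  (0, 33/10) → z = 231/10
  (23/5, 28/5) → z = 30

The binding constraints are u = 0 and -u - 4v = -27.
Solving simultaneously gives u = 0, v = 27/4.

u = 0, v = 27/4, maximum z = 189/4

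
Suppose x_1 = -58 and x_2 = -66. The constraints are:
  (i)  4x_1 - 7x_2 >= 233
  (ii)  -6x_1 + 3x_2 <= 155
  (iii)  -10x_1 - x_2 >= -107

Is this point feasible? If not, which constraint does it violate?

not feasible — violates (i)

Constraint (i): 4x_1 - 7x_2 = 230, which is not ≥ 233. All other constraints are satisfied.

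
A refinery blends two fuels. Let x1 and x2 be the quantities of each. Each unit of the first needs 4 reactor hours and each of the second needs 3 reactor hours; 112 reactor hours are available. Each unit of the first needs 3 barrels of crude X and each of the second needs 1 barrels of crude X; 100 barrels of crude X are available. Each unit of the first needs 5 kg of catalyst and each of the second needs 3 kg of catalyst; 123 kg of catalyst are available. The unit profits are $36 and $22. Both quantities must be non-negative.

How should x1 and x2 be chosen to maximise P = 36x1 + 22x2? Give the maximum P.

Vertices and P = 36x1 + 22x2:
  (0, 0) → P = 0
  (0, 112/3) → P = 2464/3
  (123/5, 0) → P = 4428/5
  (11, 68/3) → P = 2684/3

x1 = 11, x2 = 68/3, maximum P = 2684/3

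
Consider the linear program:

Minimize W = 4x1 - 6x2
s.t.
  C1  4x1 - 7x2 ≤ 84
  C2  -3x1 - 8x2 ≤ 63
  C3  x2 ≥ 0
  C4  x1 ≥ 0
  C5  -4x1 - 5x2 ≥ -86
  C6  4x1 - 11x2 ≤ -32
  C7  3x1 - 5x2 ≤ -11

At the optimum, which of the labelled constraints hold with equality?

Feasible corners and W = 4x1 - 6x2:
  (0, 86/5) → W = -516/5
  (0, 32/11) → W = -192/11
  (75/7, 302/35) → W = -312/35
  (3, 4) → W = -12

The minimum is at (0, 86/5). Substituting into each constraint, equality holds for C4 and C5; the remaining constraints have slack.

C4 and C5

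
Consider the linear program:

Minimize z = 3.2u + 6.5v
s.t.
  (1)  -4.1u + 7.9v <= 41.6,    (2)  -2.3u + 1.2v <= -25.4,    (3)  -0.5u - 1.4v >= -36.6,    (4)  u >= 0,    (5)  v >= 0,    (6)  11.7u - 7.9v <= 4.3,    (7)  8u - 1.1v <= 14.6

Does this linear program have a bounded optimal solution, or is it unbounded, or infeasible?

infeasible

The boundaries -4.1u + 7.9v = 41.6 and u = 0 meet at (0, 416/79), but that point violates -2.3u + 1.2v ≤ -25.4. Every candidate vertex is excluded by some other constraint, so the feasible region is empty.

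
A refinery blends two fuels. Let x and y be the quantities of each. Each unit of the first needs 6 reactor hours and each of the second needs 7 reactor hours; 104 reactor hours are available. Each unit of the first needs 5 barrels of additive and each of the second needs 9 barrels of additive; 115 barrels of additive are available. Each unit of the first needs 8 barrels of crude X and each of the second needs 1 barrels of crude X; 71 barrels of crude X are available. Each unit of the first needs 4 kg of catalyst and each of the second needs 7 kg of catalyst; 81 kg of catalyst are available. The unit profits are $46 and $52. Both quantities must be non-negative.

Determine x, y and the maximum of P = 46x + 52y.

x = 8, y = 7, maximum P = 732

The optimum lies where 8x + y = 71 and 4x + 7y = 81.
Solving simultaneously gives x = 8, y = 7.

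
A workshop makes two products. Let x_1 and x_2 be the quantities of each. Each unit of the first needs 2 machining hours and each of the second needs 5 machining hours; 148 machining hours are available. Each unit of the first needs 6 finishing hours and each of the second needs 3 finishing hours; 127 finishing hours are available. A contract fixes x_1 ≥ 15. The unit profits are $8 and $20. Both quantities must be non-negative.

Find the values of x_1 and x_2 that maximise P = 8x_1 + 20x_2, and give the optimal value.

Extreme points and P = 8x_1 + 20x_2:
  (127/6, 0) → P = 508/3
  (15, 0) → P = 120
  (15, 37/3) → P = 1100/3

At the optimal vertex, 6x_1 + 3x_2 = 127 and x_1 = 15.
Solving simultaneously gives x_1 = 15, x_2 = 37/3.

x_1 = 15, x_2 = 37/3, maximum P = 1100/3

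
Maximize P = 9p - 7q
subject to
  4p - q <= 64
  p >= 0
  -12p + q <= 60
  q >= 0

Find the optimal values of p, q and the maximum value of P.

Feasible corners and P = 9p - 7q:
  (16, 0) → P = 144
  (0, 60) → P = -420
  (0, 0) → P = 0
The feasible region is unbounded (it extends along (1, 12), (1, 4)), but P strictly decreases along every unbounded feasible direction, so there is no improving ray and the maximum is attained at a vertex.

The binding constraints are 4p - q = 64 and q = 0.
Solving simultaneously gives p = 16, q = 0.

p = 16, q = 0, maximum P = 144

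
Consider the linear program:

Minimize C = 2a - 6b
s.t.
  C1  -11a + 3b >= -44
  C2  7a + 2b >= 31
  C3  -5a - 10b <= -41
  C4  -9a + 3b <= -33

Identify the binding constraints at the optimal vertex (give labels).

C1 and C4

Corner points and C = 2a - 6b:
  (563/125, 231/125) → C = -52/25
  (11/2, 11/2) → C = -22
  (151/35, 68/35) → C = -106/35

The minimum is at (11/2, 11/2). Substituting into each constraint, equality holds for C1 and C4; the remaining constraints have slack.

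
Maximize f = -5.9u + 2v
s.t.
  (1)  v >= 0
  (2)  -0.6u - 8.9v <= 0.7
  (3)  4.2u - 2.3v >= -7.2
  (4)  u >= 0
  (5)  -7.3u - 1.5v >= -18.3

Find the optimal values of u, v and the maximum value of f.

u = 0, v = 72/23, maximum f = 144/23

Extreme points and f = -5.9u + 2v:
  (0, 0) → f = 0
  (183/73, 0) → f = -10797/730
  (0, 72/23) → f = 144/23
  (3129/2309, 12942/2309) → f = 74229/23090

The binding constraints are 4.2u - 2.3v = -7.2 and u = 0.
Solving simultaneously gives u = 0, v = 72/23.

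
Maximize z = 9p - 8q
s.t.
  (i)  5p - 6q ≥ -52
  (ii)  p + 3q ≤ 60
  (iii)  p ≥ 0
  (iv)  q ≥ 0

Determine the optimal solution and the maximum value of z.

p = 60, q = 0, maximum z = 540

Vertices and z = 9p - 8q:
  (68/7, 352/21) → z = -140/3
  (0, 26/3) → z = -208/3
  (60, 0) → z = 540
  (0, 0) → z = 0

At the optimal vertex, p + 3q = 60 and q = 0.
Solving simultaneously gives p = 60, q = 0.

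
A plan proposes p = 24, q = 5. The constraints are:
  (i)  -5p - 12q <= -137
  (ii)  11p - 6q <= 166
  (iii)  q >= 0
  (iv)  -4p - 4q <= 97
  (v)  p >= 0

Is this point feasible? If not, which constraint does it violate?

not feasible — violates (ii)

Constraint (ii): 11p - 6q = 234, which is not ≤ 166. All other constraints are satisfied.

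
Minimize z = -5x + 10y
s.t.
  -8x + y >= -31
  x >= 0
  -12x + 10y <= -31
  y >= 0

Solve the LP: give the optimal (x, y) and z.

Corner points and z = -5x + 10y:
  (279/68, 31/17) → z = -155/68
  (31/8, 0) → z = -155/8
  (31/12, 0) → z = -155/12

At the optimal vertex, -8x + y = -31 and y = 0.
Solving simultaneously gives x = 31/8, y = 0.

x = 31/8, y = 0, minimum z = -155/8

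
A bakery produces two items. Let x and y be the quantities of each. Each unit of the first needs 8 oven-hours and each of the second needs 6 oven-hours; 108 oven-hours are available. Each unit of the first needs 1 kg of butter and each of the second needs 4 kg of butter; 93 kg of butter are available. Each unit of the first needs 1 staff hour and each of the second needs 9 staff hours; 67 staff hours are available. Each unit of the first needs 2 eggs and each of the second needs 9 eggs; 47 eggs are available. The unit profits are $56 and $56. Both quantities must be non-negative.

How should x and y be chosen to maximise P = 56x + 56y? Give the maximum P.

Vertices and P = 56x + 56y:
  (0, 0) → P = 0
  (0, 47/9) → P = 2632/9
  (27/2, 0) → P = 756
  (23/2, 8/3) → P = 2380/3

The optimum lies where 8x + 6y = 108 and 2x + 9y = 47.
Solving simultaneously gives x = 23/2, y = 8/3.

x = 23/2, y = 8/3, maximum P = 2380/3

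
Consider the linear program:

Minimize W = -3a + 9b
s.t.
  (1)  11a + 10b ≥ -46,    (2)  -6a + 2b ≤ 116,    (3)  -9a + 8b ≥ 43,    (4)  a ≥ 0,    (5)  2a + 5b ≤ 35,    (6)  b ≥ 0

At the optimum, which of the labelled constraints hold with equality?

(3) and (4)

Feasible corners and W = -3a + 9b:
  (0, 43/8) → W = 387/8
  (65/61, 401/61) → W = 3414/61
  (0, 7) → W = 63

The minimum is at (0, 43/8). Substituting into each constraint, equality holds for (3) and (4); the remaining constraints have slack.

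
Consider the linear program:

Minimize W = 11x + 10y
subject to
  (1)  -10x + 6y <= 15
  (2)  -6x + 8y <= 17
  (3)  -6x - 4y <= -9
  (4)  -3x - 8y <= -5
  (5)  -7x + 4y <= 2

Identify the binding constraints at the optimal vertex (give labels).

(3) and (4)

Vertices and W = 11x + 10y:
  (13/8, 107/32) → W = 821/16
  (13/9, 1/12) → W = 301/18
  (7/13, 75/52) → W = 529/26
The feasible region is unbounded (it extends along (8, -3), (4, 3)), but W strictly increases along every unbounded feasible direction, so there is no improving ray and the minimum is attained at a vertex.

The minimum is at (13/9, 1/12). Substituting into each constraint, equality holds for (3) and (4); the remaining constraints have slack.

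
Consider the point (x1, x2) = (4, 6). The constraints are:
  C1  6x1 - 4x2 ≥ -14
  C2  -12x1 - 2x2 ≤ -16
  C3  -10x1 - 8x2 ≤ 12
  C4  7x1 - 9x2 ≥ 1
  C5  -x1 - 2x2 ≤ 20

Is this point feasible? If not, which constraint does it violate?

not feasible — violates C4

Constraint C4: 7x1 - 9x2 = -26, which is not ≥ 1. All other constraints are satisfied.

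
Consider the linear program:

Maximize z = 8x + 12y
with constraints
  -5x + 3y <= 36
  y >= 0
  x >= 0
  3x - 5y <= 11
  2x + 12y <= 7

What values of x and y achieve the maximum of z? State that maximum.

Corner points and z = 8x + 12y:
  (0, 0) → z = 0
  (7/2, 0) → z = 28
  (0, 7/12) → z = 7

x = 7/2, y = 0, maximum z = 28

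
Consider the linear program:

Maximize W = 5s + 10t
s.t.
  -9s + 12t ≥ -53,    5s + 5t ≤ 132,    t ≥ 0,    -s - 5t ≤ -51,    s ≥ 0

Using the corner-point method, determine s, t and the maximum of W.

s = 0, t = 132/5, maximum W = 264

Corner points and W = 5s + 10t:
  (1849/105, 923/105) → W = 3695/21
  (877/57, 406/57) → W = 2815/19
  (0, 132/5) → W = 264
  (0, 51/5) → W = 102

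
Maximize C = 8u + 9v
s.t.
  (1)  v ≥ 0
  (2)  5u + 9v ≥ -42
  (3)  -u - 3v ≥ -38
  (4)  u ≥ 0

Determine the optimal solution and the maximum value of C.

u = 38, v = 0, maximum C = 304

Vertices and C = 8u + 9v:
  (38, 0) → C = 304
  (0, 0) → C = 0
  (0, 38/3) → C = 114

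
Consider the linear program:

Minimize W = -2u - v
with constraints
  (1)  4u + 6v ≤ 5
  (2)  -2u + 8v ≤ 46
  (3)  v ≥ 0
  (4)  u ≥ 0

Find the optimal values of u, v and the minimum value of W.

Corner points and W = -2u - v:
  (5/4, 0) → W = -5/2
  (0, 5/6) → W = -5/6
  (0, 0) → W = 0

u = 5/4, v = 0, minimum W = -5/2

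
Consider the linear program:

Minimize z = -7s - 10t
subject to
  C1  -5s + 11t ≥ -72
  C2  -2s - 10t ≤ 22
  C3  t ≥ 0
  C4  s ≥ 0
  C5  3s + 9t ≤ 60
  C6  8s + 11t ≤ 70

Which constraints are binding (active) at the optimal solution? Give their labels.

C4 and C6

Vertices and z = -7s - 10t:
  (0, 0) → z = 0
  (35/4, 0) → z = -245/4
  (0, 70/11) → z = -700/11

The minimum is at (0, 70/11). Substituting into each constraint, equality holds for C4 and C6; the remaining constraints have slack.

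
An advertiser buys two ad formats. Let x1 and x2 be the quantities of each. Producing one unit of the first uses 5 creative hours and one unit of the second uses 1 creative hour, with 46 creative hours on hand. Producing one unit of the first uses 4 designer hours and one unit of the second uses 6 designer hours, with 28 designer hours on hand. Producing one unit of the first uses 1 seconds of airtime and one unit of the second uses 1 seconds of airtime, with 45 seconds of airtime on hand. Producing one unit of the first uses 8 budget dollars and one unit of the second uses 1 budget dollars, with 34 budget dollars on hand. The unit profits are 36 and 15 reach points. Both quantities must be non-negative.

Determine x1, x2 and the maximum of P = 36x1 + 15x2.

Vertices and P = 36x1 + 15x2:
  (0, 0) → P = 0
  (0, 14/3) → P = 70
  (17/4, 0) → P = 153
  (4, 2) → P = 174

At the optimal vertex, 4x1 + 6x2 = 28 and 8x1 + x2 = 34.
Solving simultaneously gives x1 = 4, x2 = 2.

x1 = 4, x2 = 2, maximum P = 174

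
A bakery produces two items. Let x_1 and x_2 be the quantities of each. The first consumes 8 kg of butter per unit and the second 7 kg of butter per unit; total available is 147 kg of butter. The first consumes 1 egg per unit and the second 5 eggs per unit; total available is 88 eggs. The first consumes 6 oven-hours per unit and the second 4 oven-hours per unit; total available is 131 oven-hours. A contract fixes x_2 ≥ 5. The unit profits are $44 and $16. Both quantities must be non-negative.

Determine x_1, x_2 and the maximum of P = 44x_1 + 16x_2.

x_1 = 14, x_2 = 5, maximum P = 696

Corner points and P = 44x_1 + 16x_2:
  (0, 88/5) → P = 1408/5
  (0, 5) → P = 80
  (119/33, 557/33) → P = 4716/11
  (14, 5) → P = 696

The optimum lies where 8x_1 + 7x_2 = 147 and x_2 = 5.
Solving simultaneously gives x_1 = 14, x_2 = 5.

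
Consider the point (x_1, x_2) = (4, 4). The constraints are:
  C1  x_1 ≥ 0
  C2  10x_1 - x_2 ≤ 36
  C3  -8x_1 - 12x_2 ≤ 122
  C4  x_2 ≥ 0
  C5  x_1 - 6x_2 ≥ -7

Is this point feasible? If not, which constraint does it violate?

not feasible — violates C5

Constraint C5: x_1 - 6x_2 = -20, which is not ≥ -7. All other constraints are satisfied.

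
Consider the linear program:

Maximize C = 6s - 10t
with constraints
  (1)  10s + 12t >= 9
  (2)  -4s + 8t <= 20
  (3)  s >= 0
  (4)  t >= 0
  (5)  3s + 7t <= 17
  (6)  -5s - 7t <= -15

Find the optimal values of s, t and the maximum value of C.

Corner points and C = 6s - 10t:
  (0, 17/7) → C = -170/7
  (0, 15/7) → C = -150/7
  (17/3, 0) → C = 34
  (3, 0) → C = 18

The optimum lies where t = 0 and 3s + 7t = 17.
Solving simultaneously gives s = 17/3, t = 0.

s = 17/3, t = 0, maximum C = 34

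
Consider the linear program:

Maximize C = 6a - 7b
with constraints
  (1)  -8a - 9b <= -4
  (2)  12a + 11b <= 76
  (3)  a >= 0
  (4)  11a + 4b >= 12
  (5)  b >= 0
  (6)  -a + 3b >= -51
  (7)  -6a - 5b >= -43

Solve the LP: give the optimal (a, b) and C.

At the optimal vertex, 12a + 11b = 76 and b = 0.
Solving simultaneously gives a = 19/3, b = 0.

a = 19/3, b = 0, maximum C = 38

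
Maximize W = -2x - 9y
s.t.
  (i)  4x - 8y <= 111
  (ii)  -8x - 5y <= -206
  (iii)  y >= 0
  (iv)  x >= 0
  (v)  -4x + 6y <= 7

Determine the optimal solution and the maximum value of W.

x = 103/4, y = 0, maximum W = -103/2

Corner points and W = -2x - 9y:
  (111/4, 0) → W = -111/2
  (103/4, 0) → W = -103/2
  (1201/68, 220/17) → W = -5161/34
The feasible region is unbounded (it extends along (2, 1), (3, 2)), but W strictly decreases along every unbounded feasible direction, so there is no improving ray and the maximum is attained at a vertex.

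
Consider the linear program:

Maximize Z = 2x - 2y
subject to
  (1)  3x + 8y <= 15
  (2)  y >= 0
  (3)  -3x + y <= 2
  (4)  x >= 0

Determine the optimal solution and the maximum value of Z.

x = 5, y = 0, maximum Z = 10

Extreme points and Z = 2x - 2y:
  (5, 0) → Z = 10
  (0, 15/8) → Z = -15/4
  (0, 0) → Z = 0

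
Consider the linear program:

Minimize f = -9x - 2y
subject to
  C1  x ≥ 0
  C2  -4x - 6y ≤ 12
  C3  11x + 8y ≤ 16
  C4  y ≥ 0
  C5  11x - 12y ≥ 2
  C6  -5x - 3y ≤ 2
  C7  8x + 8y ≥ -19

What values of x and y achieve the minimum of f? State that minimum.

x = 16/11, y = 0, minimum f = -144/11

Corner points and f = -9x - 2y:
  (16/11, 0) → f = -144/11
  (52/55, 7/10) → f = -109/11
  (2/11, 0) → f = -18/11

At the optimal vertex, 11x + 8y = 16 and y = 0.
Solving simultaneously gives x = 16/11, y = 0.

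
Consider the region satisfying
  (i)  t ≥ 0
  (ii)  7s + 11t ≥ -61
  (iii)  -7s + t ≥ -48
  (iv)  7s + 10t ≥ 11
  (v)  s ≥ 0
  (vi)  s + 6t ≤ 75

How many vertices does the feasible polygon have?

5

Of the 15 pairwise boundary intersections, those satisfying every inequality are:
  (48/7, 0)
  (11/7, 0)
  (363/43, 477/43)
  (0, 11/10)
  (0, 25/2)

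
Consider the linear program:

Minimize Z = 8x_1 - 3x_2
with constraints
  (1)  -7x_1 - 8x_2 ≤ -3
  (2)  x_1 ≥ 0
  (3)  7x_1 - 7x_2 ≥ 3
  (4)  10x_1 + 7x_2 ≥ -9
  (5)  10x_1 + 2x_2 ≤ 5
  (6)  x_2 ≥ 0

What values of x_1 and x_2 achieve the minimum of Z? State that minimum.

x_1 = 3/7, x_2 = 0, minimum Z = 24/7

Corner points and Z = 8x_1 - 3x_2:
  (3/7, 0) → Z = 24/7
  (41/84, 5/84) → Z = 313/84
  (1/2, 0) → Z = 4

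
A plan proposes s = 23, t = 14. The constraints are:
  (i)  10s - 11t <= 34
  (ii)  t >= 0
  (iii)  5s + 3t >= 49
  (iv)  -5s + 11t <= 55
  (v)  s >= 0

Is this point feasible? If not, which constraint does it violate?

not feasible — violates (i)

Constraint (i): 10s - 11t = 76, which is not ≤ 34. All other constraints are satisfied.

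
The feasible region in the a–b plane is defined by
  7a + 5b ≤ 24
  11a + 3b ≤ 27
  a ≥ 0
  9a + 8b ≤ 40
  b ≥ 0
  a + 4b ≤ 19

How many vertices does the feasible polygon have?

5

Intersecting each pair of boundary lines and keeping only the points that satisfy every inequality leaves:
  (63/34, 75/34)
  (1/23, 109/23)
  (27/11, 0)
  (0, 0)
  (0, 19/4)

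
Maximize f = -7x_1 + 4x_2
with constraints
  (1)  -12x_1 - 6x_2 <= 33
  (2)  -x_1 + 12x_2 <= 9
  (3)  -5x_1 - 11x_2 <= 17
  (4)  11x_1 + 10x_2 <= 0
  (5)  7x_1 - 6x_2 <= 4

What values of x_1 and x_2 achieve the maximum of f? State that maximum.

Extreme points and f = -7x_1 + 4x_2:
  (-3, 1/2) → f = 23
  (-87/34, -13/34) → f = 557/34
  (-45/71, 99/142) → f = 513/71
  (-58/107, -139/107) → f = -150/107
  (5/17, -11/34) → f = -57/17

x_1 = -3, x_2 = 1/2, maximum f = 23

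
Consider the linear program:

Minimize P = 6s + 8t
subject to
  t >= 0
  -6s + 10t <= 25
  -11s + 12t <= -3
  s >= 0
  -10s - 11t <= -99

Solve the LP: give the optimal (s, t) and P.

s = 99/10, t = 0, minimum P = 297/5

Extreme points and P = 6s + 8t:
  (99/10, 0) → P = 297/5
  (165/19, 293/38) → P = 2162/19
  (1221/241, 1059/241) → P = 15798/241
The feasible region is unbounded (it extends along (5, 3), (1, 0)), but P strictly increases along every unbounded feasible direction, so there is no improving ray and the minimum is attained at a vertex.

The optimum lies where t = 0 and -10s - 11t = -99.
Solving simultaneously gives s = 99/10, t = 0.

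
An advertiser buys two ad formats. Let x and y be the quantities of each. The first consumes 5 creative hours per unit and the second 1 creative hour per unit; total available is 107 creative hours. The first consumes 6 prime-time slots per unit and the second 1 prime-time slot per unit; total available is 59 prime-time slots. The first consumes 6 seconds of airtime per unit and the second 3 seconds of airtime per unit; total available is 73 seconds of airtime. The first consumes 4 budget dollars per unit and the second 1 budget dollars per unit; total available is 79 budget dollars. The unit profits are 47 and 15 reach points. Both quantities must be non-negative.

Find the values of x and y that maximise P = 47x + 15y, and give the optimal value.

x = 26/3, y = 7, maximum P = 1537/3

Extreme points and P = 47x + 15y:
  (0, 0) → P = 0
  (0, 73/3) → P = 365
  (59/6, 0) → P = 2773/6
  (26/3, 7) → P = 1537/3

The binding constraints are 6x + y = 59 and 6x + 3y = 73.
Solving simultaneously gives x = 26/3, y = 7.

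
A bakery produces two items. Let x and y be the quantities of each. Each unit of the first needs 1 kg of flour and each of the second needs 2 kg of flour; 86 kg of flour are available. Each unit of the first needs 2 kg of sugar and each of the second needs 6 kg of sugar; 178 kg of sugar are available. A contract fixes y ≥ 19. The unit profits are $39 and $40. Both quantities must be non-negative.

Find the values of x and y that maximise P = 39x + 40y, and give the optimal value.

x = 32, y = 19, maximum P = 2008

Feasible corners and P = 39x + 40y:
  (0, 89/3) → P = 3560/3
  (0, 19) → P = 760
  (32, 19) → P = 2008

The binding constraints are 2x + 6y = 178 and y = 19.
Solving simultaneously gives x = 32, y = 19.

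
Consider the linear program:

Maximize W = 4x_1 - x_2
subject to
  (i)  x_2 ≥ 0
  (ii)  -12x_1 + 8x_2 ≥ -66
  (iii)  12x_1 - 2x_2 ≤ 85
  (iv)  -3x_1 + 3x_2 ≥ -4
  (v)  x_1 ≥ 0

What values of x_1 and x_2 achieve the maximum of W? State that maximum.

Feasible corners and W = 4x_1 - x_2:
  (4/3, 0) → W = 16/3
  (0, 0) → W = 0
  (247/30, 69/10) → W = 781/30
The feasible region is unbounded (it extends along (0, 1), (1, 6)), but W strictly decreases along every unbounded feasible direction, so there is no improving ray and the maximum is attained at a vertex.

At the optimal vertex, 12x_1 - 2x_2 = 85 and -3x_1 + 3x_2 = -4.
Solving simultaneously gives x_1 = 247/30, x_2 = 69/10.

x_1 = 247/30, x_2 = 69/10, maximum W = 781/30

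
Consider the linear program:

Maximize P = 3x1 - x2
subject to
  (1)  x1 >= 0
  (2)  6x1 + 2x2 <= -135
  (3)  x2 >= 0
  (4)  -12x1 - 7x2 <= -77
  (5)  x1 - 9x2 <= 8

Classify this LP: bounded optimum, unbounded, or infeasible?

The boundaries x1 = 0 and -12x1 - 7x2 = -77 meet at (0, 11), but that point violates 6x1 + 2x2 ≤ -135. Every candidate vertex is excluded by some other constraint, so the feasible region is empty.

infeasible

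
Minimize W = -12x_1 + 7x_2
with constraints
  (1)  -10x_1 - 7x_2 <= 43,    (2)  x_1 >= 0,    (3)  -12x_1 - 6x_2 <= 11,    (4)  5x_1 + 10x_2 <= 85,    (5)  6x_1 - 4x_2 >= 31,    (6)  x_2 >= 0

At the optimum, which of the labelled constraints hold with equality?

(4) and (6)

Vertices and W = -12x_1 + 7x_2:
  (65/8, 71/16) → W = -1063/16
  (17, 0) → W = -204
  (31/6, 0) → W = -62

The minimum is at (17, 0). Substituting into each constraint, equality holds for (4) and (6); the remaining constraints have slack.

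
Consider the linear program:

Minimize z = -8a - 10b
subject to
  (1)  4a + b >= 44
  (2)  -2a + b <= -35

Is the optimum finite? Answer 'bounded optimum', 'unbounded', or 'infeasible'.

unbounded

From the feasible point (79/6, -26/3), moving in the direction (1, 2) keeps every constraint satisfied while z decreases without bound.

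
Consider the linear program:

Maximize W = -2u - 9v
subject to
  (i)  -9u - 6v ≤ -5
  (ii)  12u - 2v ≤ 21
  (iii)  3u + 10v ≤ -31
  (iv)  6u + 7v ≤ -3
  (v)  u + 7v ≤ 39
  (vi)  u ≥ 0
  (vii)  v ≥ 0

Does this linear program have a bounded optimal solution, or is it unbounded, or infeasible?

The boundaries u = 0 and v = 0 meet at (0, 0), but that point violates -9u - 6v ≤ -5. Every candidate vertex is excluded by some other constraint, so the feasible region is empty.

infeasible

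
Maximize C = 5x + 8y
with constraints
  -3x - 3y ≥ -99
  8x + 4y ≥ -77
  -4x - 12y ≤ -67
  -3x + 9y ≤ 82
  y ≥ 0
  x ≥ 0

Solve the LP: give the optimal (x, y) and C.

At the optimal vertex, -3x - 3y = -99 and -3x + 9y = 82.
Solving simultaneously gives x = 215/12, y = 181/12.

x = 215/12, y = 181/12, maximum C = 841/4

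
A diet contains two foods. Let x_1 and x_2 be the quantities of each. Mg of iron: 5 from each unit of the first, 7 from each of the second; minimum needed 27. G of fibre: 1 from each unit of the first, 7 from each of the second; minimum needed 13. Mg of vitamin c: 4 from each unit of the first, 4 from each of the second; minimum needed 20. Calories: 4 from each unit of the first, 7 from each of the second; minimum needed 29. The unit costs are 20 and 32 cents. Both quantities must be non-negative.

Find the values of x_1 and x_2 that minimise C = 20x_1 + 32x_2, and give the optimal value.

x_1 = 2, x_2 = 3, minimum C = 136

Extreme points and C = 20x_1 + 32x_2:
  (0, 5) → C = 160
  (13, 0) → C = 260
  (16/3, 23/21) → C = 992/7
  (2, 3) → C = 136
The feasible region is unbounded (it extends along (0, 1), (1, 0)), but C strictly increases along every unbounded feasible direction, so there is no improving ray and the minimum is attained at a vertex.

The optimum lies where 4x_1 + 4x_2 = 20 and 4x_1 + 7x_2 = 29.
Solving simultaneously gives x_1 = 2, x_2 = 3.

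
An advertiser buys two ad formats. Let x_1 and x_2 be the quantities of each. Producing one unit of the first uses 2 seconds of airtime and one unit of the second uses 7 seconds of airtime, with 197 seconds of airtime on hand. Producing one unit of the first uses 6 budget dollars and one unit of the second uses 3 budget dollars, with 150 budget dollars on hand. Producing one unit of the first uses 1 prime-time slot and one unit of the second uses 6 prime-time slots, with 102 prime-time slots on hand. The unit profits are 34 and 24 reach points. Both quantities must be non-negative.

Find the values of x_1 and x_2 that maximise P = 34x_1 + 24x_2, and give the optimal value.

Corner points and P = 34x_1 + 24x_2:
  (0, 0) → P = 0
  (0, 17) → P = 408
  (25, 0) → P = 850
  (18, 14) → P = 948

x_1 = 18, x_2 = 14, maximum P = 948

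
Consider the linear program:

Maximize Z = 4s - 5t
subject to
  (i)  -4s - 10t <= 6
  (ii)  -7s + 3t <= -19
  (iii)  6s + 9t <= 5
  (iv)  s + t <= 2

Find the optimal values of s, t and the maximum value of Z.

Corner points and Z = 4s - 5t:
  (86/41, -59/41) → Z = 639/41
  (13/3, -7/3) → Z = 29
  (62/27, -79/81) → Z = 1139/81

s = 13/3, t = -7/3, maximum Z = 29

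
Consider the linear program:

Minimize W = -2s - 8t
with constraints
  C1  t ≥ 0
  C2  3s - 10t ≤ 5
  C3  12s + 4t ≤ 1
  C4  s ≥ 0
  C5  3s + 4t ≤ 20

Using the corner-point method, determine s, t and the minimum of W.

s = 0, t = 1/4, minimum W = -2

Vertices and W = -2s - 8t:
  (1/12, 0) → W = -1/6
  (0, 0) → W = 0
  (0, 1/4) → W = -2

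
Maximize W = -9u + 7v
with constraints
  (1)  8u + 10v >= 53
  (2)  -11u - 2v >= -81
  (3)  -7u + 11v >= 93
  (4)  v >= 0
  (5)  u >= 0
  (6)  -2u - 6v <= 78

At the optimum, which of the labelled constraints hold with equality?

(2) and (5)

Corner points and W = -9u + 7v:
  (47/9, 106/9) → W = 319/9
  (0, 81/2) → W = 567/2
  (0, 93/11) → W = 651/11

The maximum is at (0, 81/2). Substituting into each constraint, equality holds for (2) and (5); the remaining constraints have slack.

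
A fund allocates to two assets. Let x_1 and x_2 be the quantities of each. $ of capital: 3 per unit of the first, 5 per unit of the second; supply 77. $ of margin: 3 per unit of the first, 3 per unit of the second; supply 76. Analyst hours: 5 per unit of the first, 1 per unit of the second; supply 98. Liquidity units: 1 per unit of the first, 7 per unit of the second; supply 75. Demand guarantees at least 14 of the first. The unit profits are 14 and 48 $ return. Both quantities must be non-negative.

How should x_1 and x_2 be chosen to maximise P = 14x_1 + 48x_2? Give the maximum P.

x_1 = 14, x_2 = 7, maximum P = 532

Feasible corners and P = 14x_1 + 48x_2:
  (98/5, 0) → P = 1372/5
  (14, 0) → P = 196
  (413/22, 91/22) → P = 5075/11
  (14, 7) → P = 532

The binding constraints are 3x_1 + 5x_2 = 77 and x_1 = 14.
Solving simultaneously gives x_1 = 14, x_2 = 7.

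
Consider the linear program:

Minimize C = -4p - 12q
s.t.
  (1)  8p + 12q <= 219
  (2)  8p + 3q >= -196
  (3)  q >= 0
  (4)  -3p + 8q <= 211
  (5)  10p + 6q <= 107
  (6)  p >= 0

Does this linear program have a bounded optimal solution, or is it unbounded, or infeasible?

bounded optimum

Extreme points and C = -4p - 12q:
  (107/10, 0) → C = -214/5
  (0, 0) → C = 0
  (0, 107/6) → C = -214
The feasible region has finitely many vertices and no improving ray; the minimum is -214 at (0, 107/6).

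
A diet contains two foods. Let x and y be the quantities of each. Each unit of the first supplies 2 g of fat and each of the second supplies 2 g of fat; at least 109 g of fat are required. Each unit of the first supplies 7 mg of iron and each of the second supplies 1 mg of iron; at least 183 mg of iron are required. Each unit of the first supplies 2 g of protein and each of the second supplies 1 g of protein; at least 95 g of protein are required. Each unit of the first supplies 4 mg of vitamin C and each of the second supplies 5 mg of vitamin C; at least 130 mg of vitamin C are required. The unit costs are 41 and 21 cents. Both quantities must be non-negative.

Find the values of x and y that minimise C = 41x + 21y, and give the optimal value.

x = 81/2, y = 14, minimum C = 3909/2

Vertices and C = 41x + 21y:
  (0, 183) → C = 3843
  (109/2, 0) → C = 4469/2
  (81/2, 14) → C = 3909/2
  (88/5, 299/5) → C = 9887/5
The feasible region is unbounded (it extends along (0, 1), (1, 0)), but C strictly increases along every unbounded feasible direction, so there is no improving ray and the minimum is attained at a vertex.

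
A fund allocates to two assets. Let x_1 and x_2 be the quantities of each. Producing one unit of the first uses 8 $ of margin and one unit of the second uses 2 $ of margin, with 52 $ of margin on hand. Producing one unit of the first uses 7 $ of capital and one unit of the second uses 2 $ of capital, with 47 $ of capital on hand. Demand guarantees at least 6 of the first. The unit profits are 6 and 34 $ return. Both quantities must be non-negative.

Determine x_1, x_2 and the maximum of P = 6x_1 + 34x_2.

x_1 = 6, x_2 = 2, maximum P = 104

Corner points and P = 6x_1 + 34x_2:
  (13/2, 0) → P = 39
  (6, 0) → P = 36
  (6, 2) → P = 104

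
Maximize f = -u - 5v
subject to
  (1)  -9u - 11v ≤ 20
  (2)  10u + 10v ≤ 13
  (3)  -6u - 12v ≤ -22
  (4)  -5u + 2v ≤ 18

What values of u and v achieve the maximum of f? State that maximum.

Vertices and f = -u - 5v:
  (-16/15, 71/30) → f = -323/30
  (-11/5, 7/2) → f = -153/10
  (-43/18, 109/36) → f = -51/4

u = -16/15, v = 71/30, maximum f = -323/30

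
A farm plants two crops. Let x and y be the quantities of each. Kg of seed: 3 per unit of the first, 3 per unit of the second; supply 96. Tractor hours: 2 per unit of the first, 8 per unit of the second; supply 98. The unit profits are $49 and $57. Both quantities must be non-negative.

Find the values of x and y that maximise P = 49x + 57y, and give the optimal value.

x = 79/3, y = 17/3, maximum P = 4840/3

Vertices and P = 49x + 57y:
  (0, 0) → P = 0
  (0, 49/4) → P = 2793/4
  (32, 0) → P = 1568
  (79/3, 17/3) → P = 4840/3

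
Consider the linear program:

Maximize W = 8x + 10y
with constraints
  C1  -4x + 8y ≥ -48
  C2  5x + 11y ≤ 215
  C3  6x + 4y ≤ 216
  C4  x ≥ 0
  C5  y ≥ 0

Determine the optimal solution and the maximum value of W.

Feasible corners and W = 8x + 10y:
  (562/21, 155/21) → W = 6046/21
  (12, 0) → W = 96
  (0, 215/11) → W = 2150/11
  (0, 0) → W = 0

x = 562/21, y = 155/21, maximum W = 6046/21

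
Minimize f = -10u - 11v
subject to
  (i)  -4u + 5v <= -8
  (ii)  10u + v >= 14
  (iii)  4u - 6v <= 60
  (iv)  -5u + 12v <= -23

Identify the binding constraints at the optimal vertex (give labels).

(iii) and (iv)

Corner points and f = -10u - 11v:
  (9/4, -17/2) → f = 71
  (191/125, -32/25) → f = -6/5
  (97/3, 104/9) → f = -4054/9

The minimum is at (97/3, 104/9). Substituting into each constraint, equality holds for (iii) and (iv); the remaining constraints have slack.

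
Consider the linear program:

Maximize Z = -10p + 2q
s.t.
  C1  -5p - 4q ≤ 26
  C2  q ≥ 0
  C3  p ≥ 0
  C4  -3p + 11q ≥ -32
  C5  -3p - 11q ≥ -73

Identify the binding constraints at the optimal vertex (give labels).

Feasible corners and Z = -10p + 2q:
  (0, 0) → Z = 0
  (32/3, 0) → Z = -320/3
  (0, 73/11) → Z = 146/11
  (35/2, 41/22) → Z = -1884/11

The maximum is at (0, 73/11). Substituting into each constraint, equality holds for C3 and C5; the remaining constraints have slack.

C3 and C5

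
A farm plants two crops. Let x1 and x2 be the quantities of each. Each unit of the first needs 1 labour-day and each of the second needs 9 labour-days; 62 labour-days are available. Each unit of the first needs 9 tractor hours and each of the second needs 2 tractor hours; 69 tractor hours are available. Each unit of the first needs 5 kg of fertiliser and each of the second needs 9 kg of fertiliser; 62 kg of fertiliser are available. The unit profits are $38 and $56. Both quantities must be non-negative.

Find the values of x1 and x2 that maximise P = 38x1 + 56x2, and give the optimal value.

x1 = 7, x2 = 3, maximum P = 434

Extreme points and P = 38x1 + 56x2:
  (0, 0) → P = 0
  (0, 62/9) → P = 3472/9
  (23/3, 0) → P = 874/3
  (7, 3) → P = 434

The binding constraints are 9x1 + 2x2 = 69 and 5x1 + 9x2 = 62.
Solving simultaneously gives x1 = 7, x2 = 3.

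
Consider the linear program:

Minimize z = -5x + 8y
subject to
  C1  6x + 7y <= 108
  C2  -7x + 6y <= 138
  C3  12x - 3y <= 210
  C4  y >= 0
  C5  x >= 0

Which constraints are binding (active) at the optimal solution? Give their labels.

Feasible corners and z = -5x + 8y:
  (299/17, 6/17) → z = -1447/17
  (0, 108/7) → z = 864/7
  (35/2, 0) → z = -175/2
  (0, 0) → z = 0

The minimum is at (35/2, 0). Substituting into each constraint, equality holds for C3 and C4; the remaining constraints have slack.

C3 and C4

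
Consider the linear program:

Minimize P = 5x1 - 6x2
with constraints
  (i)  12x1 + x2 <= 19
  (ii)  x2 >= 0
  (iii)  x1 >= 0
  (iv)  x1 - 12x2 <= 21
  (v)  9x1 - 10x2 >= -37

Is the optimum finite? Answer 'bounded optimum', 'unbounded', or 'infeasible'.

Corner points and P = 5x1 - 6x2:
  (19/12, 0) → P = 95/12
  (51/43, 205/43) → P = -975/43
  (0, 0) → P = 0
  (0, 37/10) → P = -111/5
The feasible region has finitely many vertices and no improving ray; the minimum is -975/43 at (51/43, 205/43).

bounded optimum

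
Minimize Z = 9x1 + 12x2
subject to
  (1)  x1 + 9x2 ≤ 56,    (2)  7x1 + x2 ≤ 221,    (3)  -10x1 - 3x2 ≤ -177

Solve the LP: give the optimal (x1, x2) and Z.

x1 = 486/11, x2 = -971/11, minimum Z = -7278/11

Corner points and Z = 9x1 + 12x2:
  (1933/62, 171/62) → Z = 19449/62
  (475/29, 383/87) → Z = 5807/29
  (486/11, -971/11) → Z = -7278/11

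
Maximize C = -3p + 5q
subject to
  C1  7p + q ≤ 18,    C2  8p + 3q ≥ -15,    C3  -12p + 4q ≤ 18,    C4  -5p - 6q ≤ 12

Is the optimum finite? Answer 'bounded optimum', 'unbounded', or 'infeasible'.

Corner points and C = -3p + 5q:
  (27/20, 171/20) → C = 387/10
  (120/37, -174/37) → C = -1230/37
  (-57/34, -9/17) → C = 81/34
  (-18/11, -7/11) → C = 19/11
The feasible region has finitely many vertices and no improving ray; the maximum is 387/10 at (27/20, 171/20).

bounded optimum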